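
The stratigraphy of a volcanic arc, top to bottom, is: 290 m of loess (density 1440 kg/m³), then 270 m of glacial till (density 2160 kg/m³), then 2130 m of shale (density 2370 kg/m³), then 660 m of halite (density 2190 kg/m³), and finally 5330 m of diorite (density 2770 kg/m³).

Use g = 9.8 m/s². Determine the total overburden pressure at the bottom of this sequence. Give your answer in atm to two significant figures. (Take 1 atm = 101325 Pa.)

2200 atm

loess: 1440 kg/m³ × 9.8 m/s² × 290 m = 4.092×10^6 Pa = 40.39 atm
glacial till: 2160 kg/m³ × 9.8 m/s² × 270 m = 5.715×10^6 Pa = 56.41 atm
shale: 2370 kg/m³ × 9.8 m/s² × 2130 m = 4.947×10^7 Pa = 488.2 atm
halite: 2190 kg/m³ × 9.8 m/s² × 660 m = 1.416×10^7 Pa = 139.8 atm
diorite: 2770 kg/m³ × 9.8 m/s² × 5330 m = 1.447×10^8 Pa = 1428 atm
Total = 40.39 + 56.41 + 488.2 + 139.8 + 1428 = 2152.8 atm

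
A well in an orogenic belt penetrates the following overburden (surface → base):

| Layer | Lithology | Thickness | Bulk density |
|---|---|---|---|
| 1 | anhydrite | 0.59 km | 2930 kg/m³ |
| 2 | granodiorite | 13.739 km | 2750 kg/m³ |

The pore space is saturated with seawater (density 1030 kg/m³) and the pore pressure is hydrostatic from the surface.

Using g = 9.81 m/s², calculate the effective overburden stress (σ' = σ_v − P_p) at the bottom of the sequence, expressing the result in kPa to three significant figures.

243000 kPa

Overburden (lithostatic) stress σ_v:
anhydrite: 2930 kg/m³ × 9.81 m/s² × 590 m = 1.696×10^7 Pa = 16.96 MPa
granodiorite: 2750 kg/m³ × 9.81 m/s² × 13739 m = 3.706×10^8 Pa = 370.6 MPa
Total = 16.96 + 370.6 = 387.60 MPa
Pore pressure P_p = 1030 kg/m³ × 9.81 m/s² × 14329 m = 1.448×10^8 Pa = 144.8 MPa
Effective stress σ' = σ_v − P_p = 387.6 − 144.8 = 242.82 MPa = 2.4282×10^5 kPa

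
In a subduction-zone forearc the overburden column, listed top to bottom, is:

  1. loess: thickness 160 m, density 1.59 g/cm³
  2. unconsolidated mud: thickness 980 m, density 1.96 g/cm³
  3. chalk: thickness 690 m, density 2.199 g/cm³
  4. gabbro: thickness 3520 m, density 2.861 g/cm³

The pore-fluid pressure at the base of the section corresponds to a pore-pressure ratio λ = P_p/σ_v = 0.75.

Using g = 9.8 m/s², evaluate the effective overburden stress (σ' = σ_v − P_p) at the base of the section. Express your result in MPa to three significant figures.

Overburden (lithostatic) stress σ_v:
loess: 1590 kg/m³ × 9.8 m/s² × 160 m = 2.493×10^6 Pa = 2.493 MPa
unconsolidated mud: 1960 kg/m³ × 9.8 m/s² × 980 m = 1.882×10^7 Pa = 18.82 MPa
chalk: 2199 kg/m³ × 9.8 m/s² × 690 m = 1.487×10^7 Pa = 14.87 MPa
gabbro: 2861 kg/m³ × 9.8 m/s² × 3520 m = 9.869×10^7 Pa = 98.69 MPa
Total = 2.493 + 18.82 + 14.87 + 98.69 = 134.88 MPa
Pore pressure P_p = λ·σ_v = 0.75 × 134.9 MPa = 101.2 MPa
Effective stress σ' = σ_v − P_p = 134.9 − 101.2 = 33.720 MPa

33.7 MPa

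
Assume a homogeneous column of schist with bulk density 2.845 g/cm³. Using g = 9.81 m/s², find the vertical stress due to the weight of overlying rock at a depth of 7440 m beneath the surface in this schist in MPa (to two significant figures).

210 MPa

schist: 2845 kg/m³ × 9.81 m/s² × 7440 m = 2.076×10^8 Pa = 207.6 MPa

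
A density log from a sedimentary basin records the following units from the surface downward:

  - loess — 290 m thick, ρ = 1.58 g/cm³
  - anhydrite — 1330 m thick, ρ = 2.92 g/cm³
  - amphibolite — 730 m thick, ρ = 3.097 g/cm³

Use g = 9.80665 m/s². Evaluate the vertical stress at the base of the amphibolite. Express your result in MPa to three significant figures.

loess: 1580 kg/m³ × 9.80665 m/s² × 290 m = 4.493×10^6 Pa = 4.493 MPa
anhydrite: 2920 kg/m³ × 9.80665 m/s² × 1330 m = 3.809×10^7 Pa = 38.09 MPa
amphibolite: 3097 kg/m³ × 9.80665 m/s² × 730 m = 2.217×10^7 Pa = 22.17 MPa
Total = 4.493 + 38.09 + 22.17 = 64.749 MPa

64.7 MPa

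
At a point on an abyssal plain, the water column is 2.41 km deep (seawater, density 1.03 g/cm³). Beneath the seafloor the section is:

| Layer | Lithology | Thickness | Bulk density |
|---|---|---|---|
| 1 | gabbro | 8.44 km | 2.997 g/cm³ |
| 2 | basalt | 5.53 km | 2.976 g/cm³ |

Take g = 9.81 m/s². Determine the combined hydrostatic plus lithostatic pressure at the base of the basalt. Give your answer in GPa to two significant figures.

seawater: 1030 kg/m³ × 9.81 m/s² × 2410 m = 2.435×10^7 Pa = 0.02435 GPa
gabbro: 2997 kg/m³ × 9.81 m/s² × 8440 m = 2.481×10^8 Pa = 0.2481 GPa
basalt: 2976 kg/m³ × 9.81 m/s² × 5530 m = 1.614×10^8 Pa = 0.1614 GPa
Total = 0.02435 + 0.2481 + 0.1614 = 0.43394 GPa

0.43 GPa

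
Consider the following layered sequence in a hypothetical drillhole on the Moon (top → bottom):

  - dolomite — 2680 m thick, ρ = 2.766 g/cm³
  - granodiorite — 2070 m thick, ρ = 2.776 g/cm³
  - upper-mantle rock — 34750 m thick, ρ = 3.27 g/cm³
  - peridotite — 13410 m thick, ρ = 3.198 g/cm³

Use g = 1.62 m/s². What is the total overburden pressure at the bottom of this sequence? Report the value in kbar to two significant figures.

dolomite: 2766 kg/m³ × 1.62 m/s² × 2680 m = 1.201×10^7 Pa = 0.1201 kbar
granodiorite: 2776 kg/m³ × 1.62 m/s² × 2070 m = 9.309×10^6 Pa = 0.09309 kbar
upper-mantle rock: 3270 kg/m³ × 1.62 m/s² × 34750 m = 1.841×10^8 Pa = 1.841 kbar
peridotite: 3198 kg/m³ × 1.62 m/s² × 13410 m = 6.947×10^7 Pa = 0.6947 kbar
Total = 0.1201 + 0.09309 + 1.841 + 0.6947 = 2.7488 kbar

2.7 kbar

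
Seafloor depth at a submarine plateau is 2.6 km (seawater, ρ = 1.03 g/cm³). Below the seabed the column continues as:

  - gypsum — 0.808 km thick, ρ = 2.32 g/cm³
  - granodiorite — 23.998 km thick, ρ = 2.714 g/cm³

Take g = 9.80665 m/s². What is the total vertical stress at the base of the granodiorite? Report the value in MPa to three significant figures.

683 MPa

seawater: 1030 kg/m³ × 9.80665 m/s² × 2600 m = 2.626×10^7 Pa = 26.26 MPa
gypsum: 2320 kg/m³ × 9.80665 m/s² × 808 m = 1.838×10^7 Pa = 18.38 MPa
granodiorite: 2714 kg/m³ × 9.80665 m/s² × 23998 m = 6.387×10^8 Pa = 638.7 MPa
Total = 26.26 + 18.38 + 638.7 = 683.36 MPa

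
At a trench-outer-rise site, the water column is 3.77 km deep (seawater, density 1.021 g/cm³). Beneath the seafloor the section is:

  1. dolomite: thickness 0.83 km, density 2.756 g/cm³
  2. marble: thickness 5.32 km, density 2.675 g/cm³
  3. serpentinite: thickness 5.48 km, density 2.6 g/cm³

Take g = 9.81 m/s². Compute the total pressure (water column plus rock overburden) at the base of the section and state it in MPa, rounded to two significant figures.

seawater: 1021 kg/m³ × 9.81 m/s² × 3770 m = 3.776×10^7 Pa = 37.76 MPa
dolomite: 2756 kg/m³ × 9.81 m/s² × 830 m = 2.244×10^7 Pa = 22.44 MPa
marble: 2675 kg/m³ × 9.81 m/s² × 5320 m = 1.396×10^8 Pa = 139.6 MPa
serpentinite: 2600 kg/m³ × 9.81 m/s² × 5480 m = 1.398×10^8 Pa = 139.8 MPa
Total = 37.76 + 22.44 + 139.6 + 139.8 = 339.58 MPa

340 MPa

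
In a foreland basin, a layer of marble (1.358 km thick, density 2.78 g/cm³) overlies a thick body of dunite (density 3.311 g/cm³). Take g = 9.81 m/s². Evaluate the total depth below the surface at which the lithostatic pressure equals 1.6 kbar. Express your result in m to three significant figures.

5140 m

Pressure at base of upper layers: 2780×9.81×1358 = 3.704×10^7 Pa = 0.3704 kbar
Remaining pressure to be supplied by dunite: 1.600×10^8 − 3.704×10^7 = 1.230×10^8 Pa
Additional depth in dunite = 1.230×10^8 Pa / (3311 kg/m³ × 9.81 m/s²) = 3785.8 m
Total depth = 1358 m + 3785.8 m = 5143.8 m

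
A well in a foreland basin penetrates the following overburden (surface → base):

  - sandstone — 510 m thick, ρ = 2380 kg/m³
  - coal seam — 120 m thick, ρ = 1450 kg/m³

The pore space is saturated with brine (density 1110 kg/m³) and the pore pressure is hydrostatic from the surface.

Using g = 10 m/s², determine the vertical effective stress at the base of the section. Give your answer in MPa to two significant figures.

Overburden (lithostatic) stress σ_v:
sandstone: 2380 kg/m³ × 10 m/s² × 510 m = 1.214×10^7 Pa = 12.14 MPa
coal seam: 1450 kg/m³ × 10 m/s² × 120 m = 1.740×10^6 Pa = 1.740 MPa
Total = 12.14 + 1.740 = 13.878 MPa
Pore pressure P_p = 1110 kg/m³ × 10 m/s² × 630 m = 6.993×10^6 Pa = 6.993 MPa
Effective stress σ' = σ_v − P_p = 13.88 − 6.993 = 6.8850 MPa

6.9 MPa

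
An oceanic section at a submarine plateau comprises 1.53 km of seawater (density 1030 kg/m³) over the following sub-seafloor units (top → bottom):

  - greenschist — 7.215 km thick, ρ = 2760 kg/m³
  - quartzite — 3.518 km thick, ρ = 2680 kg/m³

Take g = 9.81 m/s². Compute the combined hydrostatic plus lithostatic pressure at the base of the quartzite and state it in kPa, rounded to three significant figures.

seawater: 1030 kg/m³ × 9.81 m/s² × 1530 m = 1.546×10^7 Pa = 15460 kPa
greenschist: 2760 kg/m³ × 9.81 m/s² × 7215 m = 1.954×10^8 Pa = 1.954×10^5 kPa
quartzite: 2680 kg/m³ × 9.81 m/s² × 3518 m = 9.249×10^7 Pa = 92491 kPa
Total = 15460 + 1.954×10^5 + 92491 = 3.0330×10^5 kPa

303000 kPa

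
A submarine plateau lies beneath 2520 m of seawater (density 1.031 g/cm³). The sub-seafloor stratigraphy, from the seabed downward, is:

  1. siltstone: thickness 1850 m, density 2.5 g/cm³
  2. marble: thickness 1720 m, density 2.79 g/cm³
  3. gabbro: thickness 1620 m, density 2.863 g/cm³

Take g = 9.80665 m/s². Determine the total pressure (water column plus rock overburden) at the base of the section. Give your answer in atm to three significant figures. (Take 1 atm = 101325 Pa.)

1610 atm

seawater: 1031 kg/m³ × 9.80665 m/s² × 2520 m = 2.548×10^7 Pa = 251.5 atm
siltstone: 2500 kg/m³ × 9.80665 m/s² × 1850 m = 4.536×10^7 Pa = 447.6 atm
marble: 2790 kg/m³ × 9.80665 m/s² × 1720 m = 4.706×10^7 Pa = 464.4 atm
gabbro: 2863 kg/m³ × 9.80665 m/s² × 1620 m = 4.548×10^7 Pa = 448.9 atm
Total = 251.5 + 447.6 + 464.4 + 448.9 = 1612.4 atm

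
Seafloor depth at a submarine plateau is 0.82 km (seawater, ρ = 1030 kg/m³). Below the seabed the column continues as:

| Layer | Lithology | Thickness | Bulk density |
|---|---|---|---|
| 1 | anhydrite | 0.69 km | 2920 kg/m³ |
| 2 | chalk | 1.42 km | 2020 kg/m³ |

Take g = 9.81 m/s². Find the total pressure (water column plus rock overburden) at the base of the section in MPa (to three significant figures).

seawater: 1030 kg/m³ × 9.81 m/s² × 820 m = 8.286×10^6 Pa = 8.286 MPa
anhydrite: 2920 kg/m³ × 9.81 m/s² × 690 m = 1.977×10^7 Pa = 19.77 MPa
chalk: 2020 kg/m³ × 9.81 m/s² × 1420 m = 2.814×10^7 Pa = 28.14 MPa
Total = 8.286 + 19.77 + 28.14 = 56.190 MPa

56.2 MPa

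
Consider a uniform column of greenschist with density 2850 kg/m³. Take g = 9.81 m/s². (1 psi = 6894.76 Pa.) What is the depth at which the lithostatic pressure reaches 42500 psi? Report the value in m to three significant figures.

h = P/(ρg) = 42500 psi / (2850 kg/m³ × 9.81 m/s²) = 2.930×10^8 Pa / 27958 Pa/m = 10481 m

10500 m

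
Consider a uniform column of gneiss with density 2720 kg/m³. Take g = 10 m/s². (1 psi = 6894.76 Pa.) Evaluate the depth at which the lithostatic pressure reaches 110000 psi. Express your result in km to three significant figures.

27.9 km

h = P/(ρg) = 110000 psi / (2720 kg/m³ × 10 m/s²) = 7.584×10^8 Pa / 27200 Pa/m = 27883 m
= 27.883 km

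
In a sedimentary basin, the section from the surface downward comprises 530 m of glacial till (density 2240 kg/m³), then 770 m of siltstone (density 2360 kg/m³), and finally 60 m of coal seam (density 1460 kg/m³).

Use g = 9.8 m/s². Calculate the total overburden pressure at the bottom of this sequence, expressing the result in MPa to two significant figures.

glacial till: 2240 kg/m³ × 9.8 m/s² × 530 m = 1.163×10^7 Pa = 11.63 MPa
siltstone: 2360 kg/m³ × 9.8 m/s² × 770 m = 1.781×10^7 Pa = 17.81 MPa
coal seam: 1460 kg/m³ × 9.8 m/s² × 60 m = 8.585×10^5 Pa = 0.8585 MPa
Total = 11.63 + 17.81 + 0.8585 = 30.302 MPa

30 MPa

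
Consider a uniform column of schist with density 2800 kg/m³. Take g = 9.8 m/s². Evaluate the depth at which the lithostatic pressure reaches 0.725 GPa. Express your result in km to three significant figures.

26.4 km

h = P/(ρg) = 0.725 GPa / (2800 kg/m³ × 9.8 m/s²) = 7.250×10^8 Pa / 27440 Pa/m = 26421 m
= 26.421 km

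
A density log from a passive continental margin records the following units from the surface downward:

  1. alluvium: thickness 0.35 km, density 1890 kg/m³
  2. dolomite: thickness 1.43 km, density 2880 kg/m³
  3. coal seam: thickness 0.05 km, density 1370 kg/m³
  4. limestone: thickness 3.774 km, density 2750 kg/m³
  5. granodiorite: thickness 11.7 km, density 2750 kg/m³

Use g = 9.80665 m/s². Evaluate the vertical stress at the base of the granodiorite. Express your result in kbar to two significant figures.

4.6 kbar

alluvium: 1890 kg/m³ × 9.80665 m/s² × 350 m = 6.487×10^6 Pa = 0.06487 kbar
dolomite: 2880 kg/m³ × 9.80665 m/s² × 1430 m = 4.039×10^7 Pa = 0.4039 kbar
coal seam: 1370 kg/m³ × 9.80665 m/s² × 50 m = 6.718×10^5 Pa = 6.718×10^-3 kbar
limestone: 2750 kg/m³ × 9.80665 m/s² × 3774 m = 1.018×10^8 Pa = 1.018 kbar
granodiorite: 2750 kg/m³ × 9.80665 m/s² × 11700 m = 3.155×10^8 Pa = 3.155 kbar
Total = 0.06487 + 0.4039 + 6.718×10^-3 + 1.018 + 3.155 = 4.6485 kbar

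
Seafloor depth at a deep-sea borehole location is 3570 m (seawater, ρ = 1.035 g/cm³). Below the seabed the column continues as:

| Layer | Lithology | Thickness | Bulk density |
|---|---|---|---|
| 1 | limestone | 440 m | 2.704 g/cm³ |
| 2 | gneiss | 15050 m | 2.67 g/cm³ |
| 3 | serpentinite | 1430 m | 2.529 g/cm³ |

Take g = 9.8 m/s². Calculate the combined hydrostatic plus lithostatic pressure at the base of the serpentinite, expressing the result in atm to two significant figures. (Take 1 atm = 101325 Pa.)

4700 atm

seawater: 1035 kg/m³ × 9.8 m/s² × 3570 m = 3.621×10^7 Pa = 357.4 atm
limestone: 2704 kg/m³ × 9.8 m/s² × 440 m = 1.166×10^7 Pa = 115.1 atm
gneiss: 2670 kg/m³ × 9.8 m/s² × 15050 m = 3.938×10^8 Pa = 3886 atm
serpentinite: 2529 kg/m³ × 9.8 m/s² × 1430 m = 3.544×10^7 Pa = 349.8 atm
Total = 357.4 + 115.1 + 3886 + 349.8 = 4708.7 atm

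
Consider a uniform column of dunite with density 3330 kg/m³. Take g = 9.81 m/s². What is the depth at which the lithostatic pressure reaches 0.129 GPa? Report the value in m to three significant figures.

3950 m

h = P/(ρg) = 0.129 GPa / (3330 kg/m³ × 9.81 m/s²) = 1.290×10^8 Pa / 32667 Pa/m = 3948.9 m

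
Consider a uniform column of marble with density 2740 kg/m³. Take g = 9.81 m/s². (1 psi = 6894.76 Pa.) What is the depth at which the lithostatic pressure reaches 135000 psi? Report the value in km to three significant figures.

34.6 km

h = P/(ρg) = 135000 psi / (2740 kg/m³ × 9.81 m/s²) = 9.308×10^8 Pa / 26879 Pa/m = 34628 m
= 34.628 km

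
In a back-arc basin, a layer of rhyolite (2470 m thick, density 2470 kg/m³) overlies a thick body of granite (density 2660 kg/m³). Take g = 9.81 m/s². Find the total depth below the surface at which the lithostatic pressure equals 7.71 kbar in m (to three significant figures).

Pressure at base of upper layers: 2470×9.81×2470 = 5.985×10^7 Pa = 0.5985 kbar
Remaining pressure to be supplied by granite: 7.710×10^8 − 5.985×10^7 = 7.112×10^8 Pa
Additional depth in granite = 7.112×10^8 Pa / (2660 kg/m³ × 9.81 m/s²) = 27253 m
Total depth = 2470 m + 27253 m = 29723 m

29700 m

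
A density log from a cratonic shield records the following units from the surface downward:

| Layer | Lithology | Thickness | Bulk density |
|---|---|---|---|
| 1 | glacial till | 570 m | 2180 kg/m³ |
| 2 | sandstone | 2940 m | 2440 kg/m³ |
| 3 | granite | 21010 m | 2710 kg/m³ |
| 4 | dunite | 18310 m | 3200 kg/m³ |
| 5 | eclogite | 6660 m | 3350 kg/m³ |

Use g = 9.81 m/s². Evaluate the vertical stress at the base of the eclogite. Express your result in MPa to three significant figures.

1430 MPa

glacial till: 2180 kg/m³ × 9.81 m/s² × 570 m = 1.219×10^7 Pa = 12.19 MPa
sandstone: 2440 kg/m³ × 9.81 m/s² × 2940 m = 7.037×10^7 Pa = 70.37 MPa
granite: 2710 kg/m³ × 9.81 m/s² × 21010 m = 5.586×10^8 Pa = 558.6 MPa
dunite: 3200 kg/m³ × 9.81 m/s² × 18310 m = 5.748×10^8 Pa = 574.8 MPa
eclogite: 3350 kg/m³ × 9.81 m/s² × 6660 m = 2.189×10^8 Pa = 218.9 MPa
Total = 12.19 + 70.37 + 558.6 + 574.8 + 218.9 = 1434.8 MPa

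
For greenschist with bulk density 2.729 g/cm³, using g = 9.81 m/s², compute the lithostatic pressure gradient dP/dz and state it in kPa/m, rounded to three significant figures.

dP/dz = ρg = 2729 kg/m³ × 9.81 m/s² = 26771 Pa/m
= 26771 Pa/m × (1 kPa/m / 1000.0 Pa/m) = 26.771 kPa/m

26.8 kPa/m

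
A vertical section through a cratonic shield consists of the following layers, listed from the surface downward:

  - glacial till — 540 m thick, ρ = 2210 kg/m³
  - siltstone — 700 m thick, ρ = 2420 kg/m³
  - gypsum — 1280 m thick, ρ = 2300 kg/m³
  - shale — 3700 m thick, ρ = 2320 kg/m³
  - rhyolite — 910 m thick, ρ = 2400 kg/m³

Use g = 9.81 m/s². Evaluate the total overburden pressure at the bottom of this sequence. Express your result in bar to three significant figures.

glacial till: 2210 kg/m³ × 9.81 m/s² × 540 m = 1.171×10^7 Pa = 117.1 bar
siltstone: 2420 kg/m³ × 9.81 m/s² × 700 m = 1.662×10^7 Pa = 166.2 bar
gypsum: 2300 kg/m³ × 9.81 m/s² × 1280 m = 2.888×10^7 Pa = 288.8 bar
shale: 2320 kg/m³ × 9.81 m/s² × 3700 m = 8.421×10^7 Pa = 842.1 bar
rhyolite: 2400 kg/m³ × 9.81 m/s² × 910 m = 2.143×10^7 Pa = 214.3 bar
Total = 117.1 + 166.2 + 288.8 + 842.1 + 214.3 = 1628.4 bar

1630 bar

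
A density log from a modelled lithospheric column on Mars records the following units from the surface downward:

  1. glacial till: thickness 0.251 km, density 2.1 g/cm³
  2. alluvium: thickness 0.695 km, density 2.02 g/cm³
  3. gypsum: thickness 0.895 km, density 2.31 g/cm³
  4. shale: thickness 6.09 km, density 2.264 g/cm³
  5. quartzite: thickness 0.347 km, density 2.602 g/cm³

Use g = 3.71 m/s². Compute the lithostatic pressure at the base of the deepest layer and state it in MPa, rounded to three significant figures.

glacial till: 2100 kg/m³ × 3.71 m/s² × 251 m = 1.956×10^6 Pa = 1.956 MPa
alluvium: 2020 kg/m³ × 3.71 m/s² × 695 m = 5.208×10^6 Pa = 5.208 MPa
gypsum: 2310 kg/m³ × 3.71 m/s² × 895 m = 7.670×10^6 Pa = 7.670 MPa
shale: 2264 kg/m³ × 3.71 m/s² × 6090 m = 5.115×10^7 Pa = 51.15 MPa
quartzite: 2602 kg/m³ × 3.71 m/s² × 347 m = 3.350×10^6 Pa = 3.350 MPa
Total = 1.956 + 5.208 + 7.670 + 51.15 + 3.350 = 69.337 MPa

69.3 MPa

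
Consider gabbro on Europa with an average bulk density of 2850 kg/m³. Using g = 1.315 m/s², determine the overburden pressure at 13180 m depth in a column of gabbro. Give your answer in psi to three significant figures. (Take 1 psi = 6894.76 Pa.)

7160 psi

gabbro: 2850 kg/m³ × 1.315 m/s² × 13180 m = 4.940×10^7 Pa = 7164 psi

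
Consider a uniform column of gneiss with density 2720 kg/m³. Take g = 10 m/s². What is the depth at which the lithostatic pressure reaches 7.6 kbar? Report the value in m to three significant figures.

h = P/(ρg) = 7.6 kbar / (2720 kg/m³ × 10 m/s²) = 7.600×10^8 Pa / 27200 Pa/m = 27941 m

27900 m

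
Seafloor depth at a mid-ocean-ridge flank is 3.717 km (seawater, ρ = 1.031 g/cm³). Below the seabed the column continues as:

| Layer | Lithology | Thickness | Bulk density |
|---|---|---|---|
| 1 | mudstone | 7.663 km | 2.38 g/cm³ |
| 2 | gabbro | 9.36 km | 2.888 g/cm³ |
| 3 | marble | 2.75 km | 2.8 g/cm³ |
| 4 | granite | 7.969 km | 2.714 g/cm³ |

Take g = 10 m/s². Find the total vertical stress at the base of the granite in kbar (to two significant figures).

7.8 kbar

seawater: 1031 kg/m³ × 10 m/s² × 3717 m = 3.832×10^7 Pa = 0.3832 kbar
mudstone: 2380 kg/m³ × 10 m/s² × 7663 m = 1.824×10^8 Pa = 1.824 kbar
gabbro: 2888 kg/m³ × 10 m/s² × 9360 m = 2.703×10^8 Pa = 2.703 kbar
marble: 2800 kg/m³ × 10 m/s² × 2750 m = 7.700×10^7 Pa = 0.7700 kbar
granite: 2714 kg/m³ × 10 m/s² × 7969 m = 2.163×10^8 Pa = 2.163 kbar
Total = 0.3832 + 1.824 + 2.703 + 0.7700 + 2.163 = 7.8430 kbar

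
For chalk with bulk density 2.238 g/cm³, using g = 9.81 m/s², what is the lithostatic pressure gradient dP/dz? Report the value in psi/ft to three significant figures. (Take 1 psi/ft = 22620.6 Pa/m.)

0.971 psi/ft

dP/dz = ρg = 2238 kg/m³ × 9.81 m/s² = 21955 Pa/m
= 21955 Pa/m × (1 psi/ft / 22621 Pa/m) = 0.97057 psi/ft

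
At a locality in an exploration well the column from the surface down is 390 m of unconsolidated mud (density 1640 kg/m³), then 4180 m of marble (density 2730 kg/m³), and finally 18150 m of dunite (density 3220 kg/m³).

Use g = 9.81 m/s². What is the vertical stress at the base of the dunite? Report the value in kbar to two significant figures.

6.9 kbar

unconsolidated mud: 1640 kg/m³ × 9.81 m/s² × 390 m = 6.274×10^6 Pa = 0.06274 kbar
marble: 2730 kg/m³ × 9.81 m/s² × 4180 m = 1.119×10^8 Pa = 1.119 kbar
dunite: 3220 kg/m³ × 9.81 m/s² × 18150 m = 5.733×10^8 Pa = 5.733 kbar
Total = 0.06274 + 1.119 + 5.733 = 6.9155 kbar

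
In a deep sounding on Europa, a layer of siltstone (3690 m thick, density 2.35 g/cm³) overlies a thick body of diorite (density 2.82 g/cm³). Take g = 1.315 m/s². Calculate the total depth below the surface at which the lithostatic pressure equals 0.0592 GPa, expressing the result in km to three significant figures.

Pressure at base of upper layers: 2350×1.315×3690 = 1.140×10^7 Pa = 0.01140 GPa
Remaining pressure to be supplied by diorite: 5.920×10^7 − 1.140×10^7 = 4.780×10^7 Pa
Additional depth in diorite = 4.780×10^7 Pa / (2820 kg/m³ × 1.315 m/s²) = 12889 m
Total depth = 3690 m + 12889 m = 16579 m
= 16.579 km

16.6 km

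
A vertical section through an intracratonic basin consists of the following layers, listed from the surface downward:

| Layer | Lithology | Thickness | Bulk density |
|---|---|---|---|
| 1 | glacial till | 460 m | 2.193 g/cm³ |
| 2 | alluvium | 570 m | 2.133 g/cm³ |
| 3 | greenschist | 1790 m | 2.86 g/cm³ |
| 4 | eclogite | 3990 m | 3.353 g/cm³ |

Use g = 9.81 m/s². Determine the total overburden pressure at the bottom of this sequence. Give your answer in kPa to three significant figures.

glacial till: 2193 kg/m³ × 9.81 m/s² × 460 m = 9.896×10^6 Pa = 9896 kPa
alluvium: 2133 kg/m³ × 9.81 m/s² × 570 m = 1.193×10^7 Pa = 11927 kPa
greenschist: 2860 kg/m³ × 9.81 m/s² × 1790 m = 5.022×10^7 Pa = 50221 kPa
eclogite: 3353 kg/m³ × 9.81 m/s² × 3990 m = 1.312×10^8 Pa = 1.312×10^5 kPa
Total = 9896 + 11927 + 50221 + 1.312×10^5 = 2.0329×10^5 kPa

203000 kPa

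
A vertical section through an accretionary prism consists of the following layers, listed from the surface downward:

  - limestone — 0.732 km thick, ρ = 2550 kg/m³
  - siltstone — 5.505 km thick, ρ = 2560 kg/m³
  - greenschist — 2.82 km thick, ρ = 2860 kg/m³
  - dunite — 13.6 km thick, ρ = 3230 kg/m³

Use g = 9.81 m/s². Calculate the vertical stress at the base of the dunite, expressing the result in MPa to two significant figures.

670 MPa

limestone: 2550 kg/m³ × 9.81 m/s² × 732 m = 1.831×10^7 Pa = 18.31 MPa
siltstone: 2560 kg/m³ × 9.81 m/s² × 5505 m = 1.383×10^8 Pa = 138.3 MPa
greenschist: 2860 kg/m³ × 9.81 m/s² × 2820 m = 7.912×10^7 Pa = 79.12 MPa
dunite: 3230 kg/m³ × 9.81 m/s² × 13600 m = 4.309×10^8 Pa = 430.9 MPa
Total = 18.31 + 138.3 + 79.12 + 430.9 = 666.62 MPa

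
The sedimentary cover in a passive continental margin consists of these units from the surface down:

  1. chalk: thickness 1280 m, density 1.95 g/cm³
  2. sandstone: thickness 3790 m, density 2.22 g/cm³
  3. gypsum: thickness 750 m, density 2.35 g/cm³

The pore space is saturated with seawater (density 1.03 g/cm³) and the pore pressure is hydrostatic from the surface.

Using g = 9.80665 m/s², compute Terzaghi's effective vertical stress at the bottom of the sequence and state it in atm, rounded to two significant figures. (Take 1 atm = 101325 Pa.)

650 atm

Overburden (lithostatic) stress σ_v:
chalk: 1950 kg/m³ × 9.80665 m/s² × 1280 m = 2.448×10^7 Pa = 24.48 MPa
sandstone: 2220 kg/m³ × 9.80665 m/s² × 3790 m = 8.251×10^7 Pa = 82.51 MPa
gypsum: 2350 kg/m³ × 9.80665 m/s² × 750 m = 1.728×10^7 Pa = 17.28 MPa
Total = 24.48 + 82.51 + 17.28 = 124.27 MPa
Pore pressure P_p = 1030 kg/m³ × 9.80665 m/s² × 5820 m = 5.879×10^7 Pa = 58.79 MPa
Effective stress σ' = σ_v − P_p = 124.3 − 58.79 = 65.486 MPa = 646.30 atm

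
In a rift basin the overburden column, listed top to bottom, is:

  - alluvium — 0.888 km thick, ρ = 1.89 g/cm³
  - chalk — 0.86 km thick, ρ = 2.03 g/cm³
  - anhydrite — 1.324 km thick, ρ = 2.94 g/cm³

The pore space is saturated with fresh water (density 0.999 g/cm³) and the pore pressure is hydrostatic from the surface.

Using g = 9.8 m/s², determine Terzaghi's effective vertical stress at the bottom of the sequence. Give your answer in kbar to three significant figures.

Overburden (lithostatic) stress σ_v:
alluvium: 1890 kg/m³ × 9.8 m/s² × 888 m = 1.645×10^7 Pa = 16.45 MPa
chalk: 2030 kg/m³ × 9.8 m/s² × 860 m = 1.711×10^7 Pa = 17.11 MPa
anhydrite: 2940 kg/m³ × 9.8 m/s² × 1324 m = 3.815×10^7 Pa = 38.15 MPa
Total = 16.45 + 17.11 + 38.15 = 71.703 MPa
Pore pressure P_p = 999 kg/m³ × 9.8 m/s² × 3072 m = 3.008×10^7 Pa = 30.08 MPa
Effective stress σ' = σ_v − P_p = 71.70 − 30.08 = 41.628 MPa = 0.41628 kbar

0.416 kbar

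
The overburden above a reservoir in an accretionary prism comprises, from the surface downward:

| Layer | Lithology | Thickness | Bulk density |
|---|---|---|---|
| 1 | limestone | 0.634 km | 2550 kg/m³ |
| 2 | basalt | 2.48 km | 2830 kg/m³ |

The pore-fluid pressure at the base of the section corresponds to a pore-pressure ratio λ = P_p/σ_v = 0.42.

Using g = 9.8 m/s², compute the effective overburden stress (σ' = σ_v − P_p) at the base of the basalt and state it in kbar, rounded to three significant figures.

0.491 kbar

Overburden (lithostatic) stress σ_v:
limestone: 2550 kg/m³ × 9.8 m/s² × 634 m = 1.584×10^7 Pa = 15.84 MPa
basalt: 2830 kg/m³ × 9.8 m/s² × 2480 m = 6.878×10^7 Pa = 68.78 MPa
Total = 15.84 + 68.78 = 84.624 MPa
Pore pressure P_p = λ·σ_v = 0.42 × 84.62 MPa = 35.54 MPa
Effective stress σ' = σ_v − P_p = 84.62 − 35.54 = 49.082 MPa = 0.49082 kbar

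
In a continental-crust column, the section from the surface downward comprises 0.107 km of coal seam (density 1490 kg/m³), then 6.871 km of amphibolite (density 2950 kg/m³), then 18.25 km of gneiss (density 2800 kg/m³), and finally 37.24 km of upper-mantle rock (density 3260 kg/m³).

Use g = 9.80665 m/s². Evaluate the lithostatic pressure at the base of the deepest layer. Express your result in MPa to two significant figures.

1900 MPa

coal seam: 1490 kg/m³ × 9.80665 m/s² × 107 m = 1.563×10^6 Pa = 1.563 MPa
amphibolite: 2950 kg/m³ × 9.80665 m/s² × 6871 m = 1.988×10^8 Pa = 198.8 MPa
gneiss: 2800 kg/m³ × 9.80665 m/s² × 18250 m = 5.011×10^8 Pa = 501.1 MPa
upper-mantle rock: 3260 kg/m³ × 9.80665 m/s² × 37240 m = 1.191×10^9 Pa = 1191 MPa
Total = 1.563 + 198.8 + 501.1 + 1191 = 1892.0 MPa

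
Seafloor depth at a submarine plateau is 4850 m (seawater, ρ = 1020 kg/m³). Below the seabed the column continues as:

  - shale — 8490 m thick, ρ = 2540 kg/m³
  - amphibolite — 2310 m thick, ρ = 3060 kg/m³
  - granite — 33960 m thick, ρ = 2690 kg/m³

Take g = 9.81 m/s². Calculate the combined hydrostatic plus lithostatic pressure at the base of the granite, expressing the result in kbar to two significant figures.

seawater: 1020 kg/m³ × 9.81 m/s² × 4850 m = 4.853×10^7 Pa = 0.4853 kbar
shale: 2540 kg/m³ × 9.81 m/s² × 8490 m = 2.115×10^8 Pa = 2.115 kbar
amphibolite: 3060 kg/m³ × 9.81 m/s² × 2310 m = 6.934×10^7 Pa = 0.6934 kbar
granite: 2690 kg/m³ × 9.81 m/s² × 33960 m = 8.962×10^8 Pa = 8.962 kbar
Total = 0.4853 + 2.115 + 0.6934 + 8.962 = 12.256 kbar

12 kbar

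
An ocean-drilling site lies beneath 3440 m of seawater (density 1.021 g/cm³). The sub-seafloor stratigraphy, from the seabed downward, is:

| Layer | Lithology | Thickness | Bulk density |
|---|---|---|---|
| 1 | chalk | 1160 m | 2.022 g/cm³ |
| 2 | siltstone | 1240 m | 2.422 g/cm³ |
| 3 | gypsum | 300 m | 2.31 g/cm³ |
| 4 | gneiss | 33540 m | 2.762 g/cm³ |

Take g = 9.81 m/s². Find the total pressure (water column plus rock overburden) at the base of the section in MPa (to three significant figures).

1000 MPa

seawater: 1021 kg/m³ × 9.81 m/s² × 3440 m = 3.446×10^7 Pa = 34.46 MPa
chalk: 2022 kg/m³ × 9.81 m/s² × 1160 m = 2.301×10^7 Pa = 23.01 MPa
siltstone: 2422 kg/m³ × 9.81 m/s² × 1240 m = 2.946×10^7 Pa = 29.46 MPa
gypsum: 2310 kg/m³ × 9.81 m/s² × 300 m = 6.798×10^6 Pa = 6.798 MPa
gneiss: 2762 kg/m³ × 9.81 m/s² × 33540 m = 9.088×10^8 Pa = 908.8 MPa
Total = 34.46 + 23.01 + 29.46 + 6.798 + 908.8 = 1002.5 MPa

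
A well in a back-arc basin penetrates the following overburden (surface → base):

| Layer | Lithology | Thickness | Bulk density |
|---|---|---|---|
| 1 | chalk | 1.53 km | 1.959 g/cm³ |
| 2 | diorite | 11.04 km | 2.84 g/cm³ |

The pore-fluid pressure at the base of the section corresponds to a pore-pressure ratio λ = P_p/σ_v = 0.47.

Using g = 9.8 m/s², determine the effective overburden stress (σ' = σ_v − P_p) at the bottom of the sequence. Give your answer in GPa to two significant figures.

0.18 GPa

Overburden (lithostatic) stress σ_v:
chalk: 1959 kg/m³ × 9.8 m/s² × 1530 m = 2.937×10^7 Pa = 29.37 MPa
diorite: 2840 kg/m³ × 9.8 m/s² × 11040 m = 3.073×10^8 Pa = 307.3 MPa
Total = 29.37 + 307.3 = 336.64 MPa
Pore pressure P_p = λ·σ_v = 0.47 × 336.6 MPa = 158.2 MPa
Effective stress σ' = σ_v − P_p = 336.6 − 158.2 = 178.42 MPa = 0.17842 GPa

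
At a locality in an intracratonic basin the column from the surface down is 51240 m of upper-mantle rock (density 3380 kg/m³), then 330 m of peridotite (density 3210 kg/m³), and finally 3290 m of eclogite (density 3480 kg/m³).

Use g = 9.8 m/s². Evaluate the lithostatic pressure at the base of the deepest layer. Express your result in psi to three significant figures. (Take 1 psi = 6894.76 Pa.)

upper-mantle rock: 3380 kg/m³ × 9.8 m/s² × 51240 m = 1.697×10^9 Pa = 2.462×10^5 psi
peridotite: 3210 kg/m³ × 9.8 m/s² × 330 m = 1.038×10^7 Pa = 1506 psi
eclogite: 3480 kg/m³ × 9.8 m/s² × 3290 m = 1.122×10^8 Pa = 16274 psi
Total = 2.462×10^5 + 1506 + 16274 = 2.6395×10^5 psi

264000 psi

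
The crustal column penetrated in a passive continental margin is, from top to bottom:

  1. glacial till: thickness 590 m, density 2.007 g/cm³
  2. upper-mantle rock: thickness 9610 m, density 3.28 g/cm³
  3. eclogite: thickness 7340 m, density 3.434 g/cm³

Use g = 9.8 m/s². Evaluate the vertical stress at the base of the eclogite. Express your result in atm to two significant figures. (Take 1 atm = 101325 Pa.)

5600 atm

glacial till: 2007 kg/m³ × 9.8 m/s² × 590 m = 1.160×10^7 Pa = 114.5 atm
upper-mantle rock: 3280 kg/m³ × 9.8 m/s² × 9610 m = 3.089×10^8 Pa = 3049 atm
eclogite: 3434 kg/m³ × 9.8 m/s² × 7340 m = 2.470×10^8 Pa = 2438 atm
Total = 114.5 + 3049 + 2438 = 5601.0 atm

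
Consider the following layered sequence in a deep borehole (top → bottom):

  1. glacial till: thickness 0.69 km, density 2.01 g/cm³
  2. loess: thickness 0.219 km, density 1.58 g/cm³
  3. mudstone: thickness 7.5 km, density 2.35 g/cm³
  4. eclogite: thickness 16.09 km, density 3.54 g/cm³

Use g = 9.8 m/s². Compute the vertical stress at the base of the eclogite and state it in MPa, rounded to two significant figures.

glacial till: 2010 kg/m³ × 9.8 m/s² × 690 m = 1.359×10^7 Pa = 13.59 MPa
loess: 1580 kg/m³ × 9.8 m/s² × 219 m = 3.391×10^6 Pa = 3.391 MPa
mudstone: 2350 kg/m³ × 9.8 m/s² × 7500 m = 1.727×10^8 Pa = 172.7 MPa
eclogite: 3540 kg/m³ × 9.8 m/s² × 16090 m = 5.582×10^8 Pa = 558.2 MPa
Total = 13.59 + 3.391 + 172.7 + 558.2 = 747.90 MPa

750 MPa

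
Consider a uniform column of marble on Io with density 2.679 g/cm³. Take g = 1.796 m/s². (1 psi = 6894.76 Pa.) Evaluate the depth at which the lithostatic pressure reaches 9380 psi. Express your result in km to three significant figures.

13.4 km

h = P/(ρg) = 9380 psi / (2679 kg/m³ × 1.796 m/s²) = 6.467×10^7 Pa / 4811.5 Pa/m = 13441 m
= 13.441 km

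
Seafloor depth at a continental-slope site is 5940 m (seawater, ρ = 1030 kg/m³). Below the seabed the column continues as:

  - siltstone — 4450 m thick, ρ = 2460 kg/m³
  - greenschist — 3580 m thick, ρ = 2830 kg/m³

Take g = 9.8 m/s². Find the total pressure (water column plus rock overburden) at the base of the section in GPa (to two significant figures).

0.27 GPa

seawater: 1030 kg/m³ × 9.8 m/s² × 5940 m = 5.996×10^7 Pa = 0.05996 GPa
siltstone: 2460 kg/m³ × 9.8 m/s² × 4450 m = 1.073×10^8 Pa = 0.1073 GPa
greenschist: 2830 kg/m³ × 9.8 m/s² × 3580 m = 9.929×10^7 Pa = 0.09929 GPa
Total = 0.05996 + 0.1073 + 0.09929 = 0.26653 GPa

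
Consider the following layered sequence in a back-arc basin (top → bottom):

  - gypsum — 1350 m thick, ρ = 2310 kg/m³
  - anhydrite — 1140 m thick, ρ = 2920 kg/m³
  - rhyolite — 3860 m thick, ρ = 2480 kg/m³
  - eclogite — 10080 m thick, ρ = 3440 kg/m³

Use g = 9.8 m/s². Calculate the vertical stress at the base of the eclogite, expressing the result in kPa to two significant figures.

gypsum: 2310 kg/m³ × 9.8 m/s² × 1350 m = 3.056×10^7 Pa = 30561 kPa
anhydrite: 2920 kg/m³ × 9.8 m/s² × 1140 m = 3.262×10^7 Pa = 32622 kPa
rhyolite: 2480 kg/m³ × 9.8 m/s² × 3860 m = 9.381×10^7 Pa = 93813 kPa
eclogite: 3440 kg/m³ × 9.8 m/s² × 10080 m = 3.398×10^8 Pa = 3.398×10^5 kPa
Total = 30561 + 32622 + 93813 + 3.398×10^5 = 4.9681×10^5 kPa

500000 kPa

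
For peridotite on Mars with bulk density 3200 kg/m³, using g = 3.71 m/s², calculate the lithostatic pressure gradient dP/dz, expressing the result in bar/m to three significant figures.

dP/dz = ρg = 3200 kg/m³ × 3.71 m/s² = 11872 Pa/m
= 11872 Pa/m × (1 bar/m / 1.0000×10^5 Pa/m) = 0.11872 bar/m

0.119 bar/m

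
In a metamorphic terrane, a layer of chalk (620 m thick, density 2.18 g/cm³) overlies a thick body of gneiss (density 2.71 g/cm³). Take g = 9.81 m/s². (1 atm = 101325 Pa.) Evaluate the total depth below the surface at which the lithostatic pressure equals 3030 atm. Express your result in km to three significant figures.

11.7 km

Pressure at base of upper layers: 2180×9.81×620 = 1.326×10^7 Pa = 130.9 atm
Remaining pressure to be supplied by gneiss: 3.070×10^8 − 1.326×10^7 = 2.938×10^8 Pa
Additional depth in gneiss = 2.938×10^8 Pa / (2710 kg/m³ × 9.81 m/s²) = 11050 m
Total depth = 620 m + 11050 m = 11670 m
= 11.670 km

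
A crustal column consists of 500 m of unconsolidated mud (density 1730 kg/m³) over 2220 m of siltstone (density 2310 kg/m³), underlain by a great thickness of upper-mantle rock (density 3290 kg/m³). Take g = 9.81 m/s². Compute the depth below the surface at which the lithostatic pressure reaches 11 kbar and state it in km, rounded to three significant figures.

Pressure at base of upper layers: 1730×9.81×500 + 2310×9.81×2220 = 5.879×10^7 Pa = 0.5879 kbar
Remaining pressure to be supplied by upper-mantle rock: 1.100×10^9 − 5.879×10^7 = 1.041×10^9 Pa
Additional depth in upper-mantle rock = 1.041×10^9 Pa / (3290 kg/m³ × 9.81 m/s²) = 32261 m
Total depth = 2720 m + 32261 m = 34981 m
= 34.981 km

35.0 km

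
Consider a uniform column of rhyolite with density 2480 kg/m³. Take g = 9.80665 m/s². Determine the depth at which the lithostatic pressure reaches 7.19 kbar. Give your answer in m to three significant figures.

29600 m

h = P/(ρg) = 7.19 kbar / (2480 kg/m³ × 9.80665 m/s²) = 7.190×10^8 Pa / 24320 Pa/m = 29564 m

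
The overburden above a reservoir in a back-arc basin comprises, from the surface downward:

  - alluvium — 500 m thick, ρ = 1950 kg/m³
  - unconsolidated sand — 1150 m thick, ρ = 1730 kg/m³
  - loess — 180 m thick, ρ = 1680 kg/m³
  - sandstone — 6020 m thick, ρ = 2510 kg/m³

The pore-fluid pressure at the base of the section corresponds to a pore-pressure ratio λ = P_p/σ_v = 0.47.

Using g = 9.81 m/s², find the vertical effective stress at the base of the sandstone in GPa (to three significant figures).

0.0955 GPa

Overburden (lithostatic) stress σ_v:
alluvium: 1950 kg/m³ × 9.81 m/s² × 500 m = 9.565×10^6 Pa = 9.565 MPa
unconsolidated sand: 1730 kg/m³ × 9.81 m/s² × 1150 m = 1.952×10^7 Pa = 19.52 MPa
loess: 1680 kg/m³ × 9.81 m/s² × 180 m = 2.967×10^6 Pa = 2.967 MPa
sandstone: 2510 kg/m³ × 9.81 m/s² × 6020 m = 1.482×10^8 Pa = 148.2 MPa
Total = 9.565 + 19.52 + 2.967 + 148.2 = 180.28 MPa
Pore pressure P_p = λ·σ_v = 0.47 × 180.3 MPa = 84.73 MPa
Effective stress σ' = σ_v − P_p = 180.3 − 84.73 = 95.548 MPa = 0.095548 GPa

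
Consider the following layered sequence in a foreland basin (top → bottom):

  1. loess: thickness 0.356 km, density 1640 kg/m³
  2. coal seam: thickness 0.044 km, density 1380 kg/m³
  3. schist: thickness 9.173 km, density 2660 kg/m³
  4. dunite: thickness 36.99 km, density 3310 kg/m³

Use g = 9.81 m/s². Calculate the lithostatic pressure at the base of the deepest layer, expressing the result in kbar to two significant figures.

loess: 1640 kg/m³ × 9.81 m/s² × 356 m = 5.727×10^6 Pa = 0.05727 kbar
coal seam: 1380 kg/m³ × 9.81 m/s² × 44 m = 5.957×10^5 Pa = 5.957×10^-3 kbar
schist: 2660 kg/m³ × 9.81 m/s² × 9173 m = 2.394×10^8 Pa = 2.394 kbar
dunite: 3310 kg/m³ × 9.81 m/s² × 36990 m = 1.201×10^9 Pa = 12.01 kbar
Total = 0.05727 + 5.957×10^-3 + 2.394 + 12.01 = 14.468 kbar

14 kbar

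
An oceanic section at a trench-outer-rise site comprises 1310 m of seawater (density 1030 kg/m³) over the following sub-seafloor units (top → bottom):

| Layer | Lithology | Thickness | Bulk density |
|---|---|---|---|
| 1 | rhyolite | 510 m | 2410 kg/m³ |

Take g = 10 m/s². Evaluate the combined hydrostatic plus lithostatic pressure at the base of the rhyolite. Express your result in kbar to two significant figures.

seawater: 1030 kg/m³ × 10 m/s² × 1310 m = 1.349×10^7 Pa = 0.1349 kbar
rhyolite: 2410 kg/m³ × 10 m/s² × 510 m = 1.229×10^7 Pa = 0.1229 kbar
Total = 0.1349 + 0.1229 = 0.25784 kbar

0.26 kbar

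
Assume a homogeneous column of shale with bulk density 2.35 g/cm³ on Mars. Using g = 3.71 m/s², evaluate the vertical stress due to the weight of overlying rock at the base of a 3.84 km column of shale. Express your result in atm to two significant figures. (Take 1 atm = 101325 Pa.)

shale: 2350 kg/m³ × 3.71 m/s² × 3840 m = 3.348×10^7 Pa = 330.4 atm

330 atm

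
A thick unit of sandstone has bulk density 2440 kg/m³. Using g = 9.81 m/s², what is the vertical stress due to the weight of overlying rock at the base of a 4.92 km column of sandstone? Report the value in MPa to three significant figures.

118 MPa

sandstone: 2440 kg/m³ × 9.81 m/s² × 4920 m = 1.178×10^8 Pa = 117.8 MPa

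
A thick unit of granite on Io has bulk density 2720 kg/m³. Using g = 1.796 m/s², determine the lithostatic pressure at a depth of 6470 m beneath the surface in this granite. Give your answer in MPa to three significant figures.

31.6 MPa

granite: 2720 kg/m³ × 1.796 m/s² × 6470 m = 3.161×10^7 Pa = 31.61 MPa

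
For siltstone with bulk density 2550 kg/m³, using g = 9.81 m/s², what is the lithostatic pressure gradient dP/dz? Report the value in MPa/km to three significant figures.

25.0 MPa/km

dP/dz = ρg = 2550 kg/m³ × 9.81 m/s² = 25016 Pa/m
= 25016 Pa/m × (1 MPa/km / 1000.0 Pa/m) = 25.015 MPa/km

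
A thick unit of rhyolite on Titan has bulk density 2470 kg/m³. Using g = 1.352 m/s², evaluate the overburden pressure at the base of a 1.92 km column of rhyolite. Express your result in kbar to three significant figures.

rhyolite: 2470 kg/m³ × 1.352 m/s² × 1920 m = 6.412×10^6 Pa = 0.06412 kbar

0.0641 kbar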